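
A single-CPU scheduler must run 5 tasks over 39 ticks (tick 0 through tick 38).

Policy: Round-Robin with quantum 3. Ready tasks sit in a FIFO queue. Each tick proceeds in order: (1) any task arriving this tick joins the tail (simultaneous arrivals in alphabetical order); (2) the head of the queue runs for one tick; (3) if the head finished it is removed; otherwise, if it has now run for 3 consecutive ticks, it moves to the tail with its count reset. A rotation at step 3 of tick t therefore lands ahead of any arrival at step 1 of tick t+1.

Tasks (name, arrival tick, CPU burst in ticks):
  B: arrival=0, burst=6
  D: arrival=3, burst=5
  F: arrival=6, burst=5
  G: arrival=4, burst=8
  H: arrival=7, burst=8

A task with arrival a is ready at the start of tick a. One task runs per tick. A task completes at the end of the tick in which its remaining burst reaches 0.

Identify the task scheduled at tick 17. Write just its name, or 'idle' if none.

running at tick 17 = H

t=0: queue=[B] q_used=0 → run B
t=1: queue=[B] q_used=1 → run B
t=2: queue=[B] q_used=2 → run B
t=3: queue=[B,D] q_used=0 → run B
t=4: queue=[B,D,G] q_used=1 → run B
t=5: queue=[B,D,G] q_used=2 → run B
t=6: queue=[D,G,F] q_used=0 → run D
t=7: queue=[D,G,F,H] q_used=1 → run D
t=8: queue=[D,G,F,H] q_used=2 → run D
t=9: queue=[G,F,H,D] q_used=0 → run G
t=10: queue=[G,F,H,D] q_used=1 → run G
t=11: queue=[G,F,H,D] q_used=2 → run G
t=12: queue=[F,H,D,G] q_used=0 → run F
t=13: queue=[F,H,D,G] q_used=1 → run F
t=14: queue=[F,H,D,G] q_used=2 → run F
t=15: queue=[H,D,G,F] q_used=0 → run H
t=16: queue=[H,D,G,F] q_used=1 → run H
t=17: queue=[H,D,G,F] q_used=2 → run H
t=18: queue=[D,G,F,H] q_used=0 → run D
t=19: queue=[D,G,F,H] q_used=1 → run D
t=20: queue=[G,F,H] q_used=0 → run G
t=21: queue=[G,F,H] q_used=1 → run G
t=22: queue=[G,F,H] q_used=2 → run G
t=23: queue=[F,H,G] q_used=0 → run F
t=24: queue=[F,H,G] q_used=1 → run F
t=25: queue=[H,G] q_used=0 → run H
t=26: queue=[H,G] q_used=1 → run H
t=27: queue=[H,G] q_used=2 → run H
t=28: queue=[G,H] q_used=0 → run G
t=29: queue=[G,H] q_used=1 → run G
t=30: queue=[H] q_used=0 → run H
t=31: queue=[H] q_used=1 → run H
t=32: (idle)
t=33: (idle)
t=34: (idle)
t=35: (idle)
t=36: (idle)
t=37: (idle)
t=38: (idle)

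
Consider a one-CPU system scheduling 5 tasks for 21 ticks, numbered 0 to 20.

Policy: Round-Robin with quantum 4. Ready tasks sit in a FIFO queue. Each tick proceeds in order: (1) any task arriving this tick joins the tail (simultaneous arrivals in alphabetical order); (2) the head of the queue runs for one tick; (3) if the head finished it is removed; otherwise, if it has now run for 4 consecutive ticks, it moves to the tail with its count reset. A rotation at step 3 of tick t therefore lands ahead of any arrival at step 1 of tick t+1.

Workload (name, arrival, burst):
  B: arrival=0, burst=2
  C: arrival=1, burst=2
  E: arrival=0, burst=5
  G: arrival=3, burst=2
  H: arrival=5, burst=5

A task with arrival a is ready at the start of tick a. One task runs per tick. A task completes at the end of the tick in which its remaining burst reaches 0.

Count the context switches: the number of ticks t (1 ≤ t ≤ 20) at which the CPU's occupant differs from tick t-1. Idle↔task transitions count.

t=0: queue=[B,E] q_used=0 → run B
t=1: queue=[B,E,C] q_used=1 → run B
t=2: queue=[E,C] q_used=0 → run E
t=3: queue=[E,C,G] q_used=1 → run E
t=4: queue=[E,C,G] q_used=2 → run E
t=5: queue=[E,C,G,H] q_used=3 → run E
t=6: queue=[C,G,H,E] q_used=0 → run C
t=7: queue=[C,G,H,E] q_used=1 → run C
t=8: queue=[G,H,E] q_used=0 → run G
t=9: queue=[G,H,E] q_used=1 → run G
t=10: queue=[H,E] q_used=0 → run H
t=11: queue=[H,E] q_used=1 → run H
t=12: queue=[H,E] q_used=2 → run H
t=13: queue=[H,E] q_used=3 → run H
t=14: queue=[E,H] q_used=0 → run E
t=15: queue=[H] q_used=0 → run H
t=16: (idle)
t=17: (idle)
t=18: (idle)
t=19: (idle)
t=20: (idle)

context switches = 7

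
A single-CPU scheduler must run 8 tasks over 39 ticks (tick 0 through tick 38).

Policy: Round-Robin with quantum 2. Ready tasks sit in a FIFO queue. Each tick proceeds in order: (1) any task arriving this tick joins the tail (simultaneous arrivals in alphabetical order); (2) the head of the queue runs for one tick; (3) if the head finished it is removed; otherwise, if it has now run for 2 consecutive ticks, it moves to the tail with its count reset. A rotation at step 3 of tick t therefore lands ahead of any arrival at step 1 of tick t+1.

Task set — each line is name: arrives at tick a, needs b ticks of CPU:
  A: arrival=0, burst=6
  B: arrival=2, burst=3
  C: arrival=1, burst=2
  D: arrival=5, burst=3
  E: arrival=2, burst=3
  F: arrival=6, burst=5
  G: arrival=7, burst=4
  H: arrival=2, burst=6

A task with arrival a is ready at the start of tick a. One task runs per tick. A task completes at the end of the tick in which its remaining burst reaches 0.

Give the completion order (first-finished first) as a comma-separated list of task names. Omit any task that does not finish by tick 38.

t=0: queue=[A] q_used=0 → run A
t=1: queue=[A,C] q_used=1 → run A
t=2: queue=[C,A,B,E,H] q_used=0 → run C
t=3: queue=[C,A,B,E,H] q_used=1 → run C
t=4: queue=[A,B,E,H] q_used=0 → run A
t=5: queue=[A,B,E,H,D] q_used=1 → run A
t=6: queue=[B,E,H,D,A,F] q_used=0 → run B
t=7: queue=[B,E,H,D,A,F,G] q_used=1 → run B
t=8: queue=[E,H,D,A,F,G,B] q_used=0 → run E
t=9: queue=[E,H,D,A,F,G,B] q_used=1 → run E
t=10: queue=[H,D,A,F,G,B,E] q_used=0 → run H
t=11: queue=[H,D,A,F,G,B,E] q_used=1 → run H
t=12: queue=[D,A,F,G,B,E,H] q_used=0 → run D
t=13: queue=[D,A,F,G,B,E,H] q_used=1 → run D
t=14: queue=[A,F,G,B,E,H,D] q_used=0 → run A
t=15: queue=[A,F,G,B,E,H,D] q_used=1 → run A
t=16: queue=[F,G,B,E,H,D] q_used=0 → run F
t=17: queue=[F,G,B,E,H,D] q_used=1 → run F
t=18: queue=[G,B,E,H,D,F] q_used=0 → run G
t=19: queue=[G,B,E,H,D,F] q_used=1 → run G
t=20: queue=[B,E,H,D,F,G] q_used=0 → run B
t=21: queue=[E,H,D,F,G] q_used=0 → run E
t=22: queue=[H,D,F,G] q_used=0 → run H
t=23: queue=[H,D,F,G] q_used=1 → run H
t=24: queue=[D,F,G,H] q_used=0 → run D
t=25: queue=[F,G,H] q_used=0 → run F
t=26: queue=[F,G,H] q_used=1 → run F
t=27: queue=[G,H,F] q_used=0 → run G
t=28: queue=[G,H,F] q_used=1 → run G
t=29: queue=[H,F] q_used=0 → run H
t=30: queue=[H,F] q_used=1 → run H
t=31: queue=[F] q_used=0 → run F
t=32: (idle)
t=33: (idle)
t=34: (idle)
t=35: (idle)
t=36: (idle)
t=37: (idle)
t=38: (idle)

completion order = C, A, B, E, D, G, H, F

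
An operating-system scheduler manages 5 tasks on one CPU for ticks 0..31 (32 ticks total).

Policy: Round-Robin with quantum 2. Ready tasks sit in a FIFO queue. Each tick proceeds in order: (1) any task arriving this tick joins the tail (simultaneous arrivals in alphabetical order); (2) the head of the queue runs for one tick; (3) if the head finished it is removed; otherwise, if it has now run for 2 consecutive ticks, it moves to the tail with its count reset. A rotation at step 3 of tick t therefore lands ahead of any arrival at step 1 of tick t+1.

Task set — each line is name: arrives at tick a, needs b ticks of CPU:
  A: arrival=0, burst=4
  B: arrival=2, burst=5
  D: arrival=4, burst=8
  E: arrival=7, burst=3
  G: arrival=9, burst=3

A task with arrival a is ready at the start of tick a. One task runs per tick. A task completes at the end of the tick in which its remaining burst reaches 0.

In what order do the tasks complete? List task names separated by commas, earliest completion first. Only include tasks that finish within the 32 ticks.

t=0: queue=[A] q_used=0 → run A
t=1: queue=[A] q_used=1 → run A
t=2: queue=[A,B] q_used=0 → run A
t=3: queue=[A,B] q_used=1 → run A
t=4: queue=[B,D] q_used=0 → run B
t=5: queue=[B,D] q_used=1 → run B
t=6: queue=[D,B] q_used=0 → run D
t=7: queue=[D,B,E] q_used=1 → run D
t=8: queue=[B,E,D] q_used=0 → run B
t=9: queue=[B,E,D,G] q_used=1 → run B
t=10: queue=[E,D,G,B] q_used=0 → run E
t=11: queue=[E,D,G,B] q_used=1 → run E
t=12: queue=[D,G,B,E] q_used=0 → run D
t=13: queue=[D,G,B,E] q_used=1 → run D
t=14: queue=[G,B,E,D] q_used=0 → run G
t=15: queue=[G,B,E,D] q_used=1 → run G
t=16: queue=[B,E,D,G] q_used=0 → run B
t=17: queue=[E,D,G] q_used=0 → run E
t=18: queue=[D,G] q_used=0 → run D
t=19: queue=[D,G] q_used=1 → run D
t=20: queue=[G,D] q_used=0 → run G
t=21: queue=[D] q_used=0 → run D
t=22: queue=[D] q_used=1 → run D
t=23: (idle)
t=24: (idle)
t=25: (idle)
t=26: (idle)
t=27: (idle)
t=28: (idle)
t=29: (idle)
t=30: (idle)
t=31: (idle)

completion order = A, B, E, G, D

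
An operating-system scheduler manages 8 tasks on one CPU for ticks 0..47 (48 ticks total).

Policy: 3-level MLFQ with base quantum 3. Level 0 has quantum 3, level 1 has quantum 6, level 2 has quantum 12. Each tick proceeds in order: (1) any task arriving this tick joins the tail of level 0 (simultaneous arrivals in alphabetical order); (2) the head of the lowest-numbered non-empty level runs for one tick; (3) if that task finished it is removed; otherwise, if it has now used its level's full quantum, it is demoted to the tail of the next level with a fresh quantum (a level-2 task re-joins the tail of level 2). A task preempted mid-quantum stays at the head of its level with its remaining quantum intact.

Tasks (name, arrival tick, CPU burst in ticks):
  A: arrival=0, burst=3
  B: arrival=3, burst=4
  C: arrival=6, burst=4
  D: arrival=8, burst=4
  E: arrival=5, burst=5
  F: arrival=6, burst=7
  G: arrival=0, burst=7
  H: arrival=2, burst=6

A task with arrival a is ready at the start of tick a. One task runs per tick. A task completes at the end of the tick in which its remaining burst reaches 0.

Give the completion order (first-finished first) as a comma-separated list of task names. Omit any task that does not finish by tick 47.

t=0: L0/L1/L2 = AG/-/- → run A
t=1: L0/L1/L2 = AG/-/- → run A
t=2: L0/L1/L2 = AGH/-/- → run A
t=3: L0/L1/L2 = GHB/-/- → run G
t=4: L0/L1/L2 = GHB/-/- → run G
t=5: L0/L1/L2 = GHBE/-/- → run G
t=6: L0/L1/L2 = HBECF/G/- → run H
t=7: L0/L1/L2 = HBECF/G/- → run H
t=8: L0/L1/L2 = HBECFD/G/- → run H
t=9: L0/L1/L2 = BECFD/GH/- → run B
t=10: L0/L1/L2 = BECFD/GH/- → run B
t=11: L0/L1/L2 = BECFD/GH/- → run B
t=12: L0/L1/L2 = ECFD/GHB/- → run E
t=13: L0/L1/L2 = ECFD/GHB/- → run E
t=14: L0/L1/L2 = ECFD/GHB/- → run E
t=15: L0/L1/L2 = CFD/GHBE/- → run C
t=16: L0/L1/L2 = CFD/GHBE/- → run C
t=17: L0/L1/L2 = CFD/GHBE/- → run C
t=18: L0/L1/L2 = FD/GHBEC/- → run F
t=19: L0/L1/L2 = FD/GHBEC/- → run F
t=20: L0/L1/L2 = FD/GHBEC/- → run F
t=21: L0/L1/L2 = D/GHBECF/- → run D
t=22: L0/L1/L2 = D/GHBECF/- → run D
t=23: L0/L1/L2 = D/GHBECF/- → run D
t=24: L0/L1/L2 = -/GHBECFD/- → run G
t=25: L0/L1/L2 = -/GHBECFD/- → run G
t=26: L0/L1/L2 = -/GHBECFD/- → run G
t=27: L0/L1/L2 = -/GHBECFD/- → run G
t=28: L0/L1/L2 = -/HBECFD/- → run H
t=29: L0/L1/L2 = -/HBECFD/- → run H
t=30: L0/L1/L2 = -/HBECFD/- → run H
t=31: L0/L1/L2 = -/BECFD/- → run B
t=32: L0/L1/L2 = -/ECFD/- → run E
t=33: L0/L1/L2 = -/ECFD/- → run E
t=34: L0/L1/L2 = -/CFD/- → run C
t=35: L0/L1/L2 = -/FD/- → run F
t=36: L0/L1/L2 = -/FD/- → run F
t=37: L0/L1/L2 = -/FD/- → run F
t=38: L0/L1/L2 = -/FD/- → run F
t=39: L0/L1/L2 = -/D/- → run D
t=40: (idle)
t=41: (idle)
t=42: (idle)
t=43: (idle)
t=44: (idle)
t=45: (idle)
t=46: (idle)
t=47: (idle)

completion order = A, G, H, B, E, C, F, D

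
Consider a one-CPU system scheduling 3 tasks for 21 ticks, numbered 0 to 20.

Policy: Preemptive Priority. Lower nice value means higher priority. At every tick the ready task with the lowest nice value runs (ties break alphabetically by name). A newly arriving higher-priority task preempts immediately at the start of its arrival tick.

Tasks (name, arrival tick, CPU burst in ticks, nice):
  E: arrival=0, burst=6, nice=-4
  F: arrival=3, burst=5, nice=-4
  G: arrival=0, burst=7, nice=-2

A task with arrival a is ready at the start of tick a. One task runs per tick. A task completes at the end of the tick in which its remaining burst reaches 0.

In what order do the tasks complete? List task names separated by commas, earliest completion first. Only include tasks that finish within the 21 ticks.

completion order = E, F, G

t=0: ready={E,G} → run E
t=1: ready={E,G} → run E
t=2: ready={E,G} → run E
t=3: ready={E,F,G} → run E
t=4: ready={E,F,G} → run E
t=5: ready={E,F,G} → run E
t=6: ready={F,G} → run F
t=7: ready={F,G} → run F
t=8: ready={F,G} → run F
t=9: ready={F,G} → run F
t=10: ready={F,G} → run F
t=11: ready={G} → run G
t=12: ready={G} → run G
t=13: ready={G} → run G
t=14: ready={G} → run G
t=15: ready={G} → run G
t=16: ready={G} → run G
t=17: ready={G} → run G
t=18: (idle)
t=19: (idle)
t=20: (idle)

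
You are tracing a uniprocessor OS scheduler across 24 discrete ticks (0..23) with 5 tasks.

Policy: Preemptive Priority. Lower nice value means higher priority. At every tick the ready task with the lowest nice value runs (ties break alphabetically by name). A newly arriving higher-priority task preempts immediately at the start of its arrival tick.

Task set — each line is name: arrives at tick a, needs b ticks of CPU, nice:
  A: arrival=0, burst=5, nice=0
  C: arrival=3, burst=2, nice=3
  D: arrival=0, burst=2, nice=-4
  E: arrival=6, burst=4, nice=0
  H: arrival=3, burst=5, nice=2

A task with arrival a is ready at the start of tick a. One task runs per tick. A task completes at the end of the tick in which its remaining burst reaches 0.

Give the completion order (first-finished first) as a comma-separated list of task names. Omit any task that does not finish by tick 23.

t=0: ready={A,D} → run D
t=1: ready={A,D} → run D
t=2: ready={A} → run A
t=3: ready={A,C,H} → run A
t=4: ready={A,C,H} → run A
t=5: ready={A,C,H} → run A
t=6: ready={A,C,E,H} → run A
t=7: ready={C,E,H} → run E
t=8: ready={C,E,H} → run E
t=9: ready={C,E,H} → run E
t=10: ready={C,E,H} → run E
t=11: ready={C,H} → run H
t=12: ready={C,H} → run H
t=13: ready={C,H} → run H
t=14: ready={C,H} → run H
t=15: ready={C,H} → run H
t=16: ready={C} → run C
t=17: ready={C} → run C
t=18: (idle)
t=19: (idle)
t=20: (idle)
t=21: (idle)
t=22: (idle)
t=23: (idle)

completion order = D, A, E, H, C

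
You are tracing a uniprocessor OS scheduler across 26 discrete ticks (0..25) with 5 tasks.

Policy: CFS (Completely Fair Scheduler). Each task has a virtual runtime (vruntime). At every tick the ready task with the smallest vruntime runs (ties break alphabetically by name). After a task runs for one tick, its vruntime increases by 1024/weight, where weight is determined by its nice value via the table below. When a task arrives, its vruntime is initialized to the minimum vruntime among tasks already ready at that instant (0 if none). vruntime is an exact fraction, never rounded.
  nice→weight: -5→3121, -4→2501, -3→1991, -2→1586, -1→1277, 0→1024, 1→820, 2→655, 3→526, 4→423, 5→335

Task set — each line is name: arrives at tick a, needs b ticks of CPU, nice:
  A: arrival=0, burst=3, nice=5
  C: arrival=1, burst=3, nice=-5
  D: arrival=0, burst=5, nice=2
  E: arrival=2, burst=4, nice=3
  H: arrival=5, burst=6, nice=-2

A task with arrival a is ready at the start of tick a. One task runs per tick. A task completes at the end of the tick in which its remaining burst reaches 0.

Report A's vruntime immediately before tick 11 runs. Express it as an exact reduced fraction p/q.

t=0: vr[A=0 D=0] → run A
t=1: vr[A=1024/335 C=0 D=0] → run C
t=2: vr[A=1024/335 C=1024/3121 D=0 E=0] → run D
t=3: vr[A=1024/335 C=1024/3121 D=1024/655 E=0] → run E
t=4: vr[A=1024/335 C=1024/3121 D=1024/655 E=512/263] → run C
t=5: vr[A=1024/335 C=2048/3121 D=1024/655 E=512/263 H=2048/3121] → run C
t=6: vr[A=1024/335 D=1024/655 E=512/263 H=2048/3121] → run H
t=7: vr[A=1024/335 D=1024/655 E=512/263 H=3222016/2474953] → run H
t=8: vr[A=1024/335 D=1024/655 E=512/263 H=4819968/2474953] → run D
t=9: vr[A=1024/335 D=2048/655 E=512/263 H=4819968/2474953] → run E
t=10: vr[A=1024/335 D=2048/655 E=1024/263 H=4819968/2474953] → run H
t=11: vr[A=1024/335 D=2048/655 E=1024/263 H=6417920/2474953] → run H
t=12: vr[A=1024/335 D=2048/655 E=1024/263 H=8015872/2474953] → run A
t=13: vr[A=2048/335 D=2048/655 E=1024/263 H=8015872/2474953] → run D
t=14: vr[A=2048/335 D=3072/655 E=1024/263 H=8015872/2474953] → run H
t=15: vr[A=2048/335 D=3072/655 E=1024/263 H=9613824/2474953] → run H
t=16: vr[A=2048/335 D=3072/655 E=1024/263] → run E
t=17: vr[A=2048/335 D=3072/655 E=1536/263] → run D
t=18: vr[A=2048/335 D=4096/655 E=1536/263] → run E
t=19: vr[A=2048/335 D=4096/655] → run A
t=20: vr[D=4096/655] → run D
t=21: (idle)
t=22: (idle)
t=23: (idle)
t=24: (idle)
t=25: (idle)

vruntime(A, start of tick 11) = 1024/335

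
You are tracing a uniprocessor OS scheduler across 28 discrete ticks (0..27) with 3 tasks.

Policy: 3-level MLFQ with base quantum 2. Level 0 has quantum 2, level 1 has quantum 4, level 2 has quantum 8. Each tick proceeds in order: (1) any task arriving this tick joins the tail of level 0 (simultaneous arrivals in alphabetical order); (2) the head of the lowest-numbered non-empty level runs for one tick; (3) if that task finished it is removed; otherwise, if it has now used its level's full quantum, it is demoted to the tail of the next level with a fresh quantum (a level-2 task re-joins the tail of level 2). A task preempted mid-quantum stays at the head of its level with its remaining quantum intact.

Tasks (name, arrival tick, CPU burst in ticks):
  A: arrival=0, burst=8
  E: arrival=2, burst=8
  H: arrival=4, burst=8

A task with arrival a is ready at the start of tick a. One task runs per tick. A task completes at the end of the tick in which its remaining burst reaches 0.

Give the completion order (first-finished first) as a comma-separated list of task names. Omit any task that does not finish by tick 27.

completion order = A, E, H

t=0: L0/L1/L2 = A/-/- → run A
t=1: L0/L1/L2 = A/-/- → run A
t=2: L0/L1/L2 = E/A/- → run E
t=3: L0/L1/L2 = E/A/- → run E
t=4: L0/L1/L2 = H/AE/- → run H
t=5: L0/L1/L2 = H/AE/- → run H
t=6: L0/L1/L2 = -/AEH/- → run A
t=7: L0/L1/L2 = -/AEH/- → run A
t=8: L0/L1/L2 = -/AEH/- → run A
t=9: L0/L1/L2 = -/AEH/- → run A
t=10: L0/L1/L2 = -/EH/A → run E
t=11: L0/L1/L2 = -/EH/A → run E
t=12: L0/L1/L2 = -/EH/A → run E
t=13: L0/L1/L2 = -/EH/A → run E
t=14: L0/L1/L2 = -/H/AE → run H
t=15: L0/L1/L2 = -/H/AE → run H
t=16: L0/L1/L2 = -/H/AE → run H
t=17: L0/L1/L2 = -/H/AE → run H
t=18: L0/L1/L2 = -/-/AEH → run A
t=19: L0/L1/L2 = -/-/AEH → run A
t=20: L0/L1/L2 = -/-/EH → run E
t=21: L0/L1/L2 = -/-/EH → run E
t=22: L0/L1/L2 = -/-/H → run H
t=23: L0/L1/L2 = -/-/H → run H
t=24: (idle)
t=25: (idle)
t=26: (idle)
t=27: (idle)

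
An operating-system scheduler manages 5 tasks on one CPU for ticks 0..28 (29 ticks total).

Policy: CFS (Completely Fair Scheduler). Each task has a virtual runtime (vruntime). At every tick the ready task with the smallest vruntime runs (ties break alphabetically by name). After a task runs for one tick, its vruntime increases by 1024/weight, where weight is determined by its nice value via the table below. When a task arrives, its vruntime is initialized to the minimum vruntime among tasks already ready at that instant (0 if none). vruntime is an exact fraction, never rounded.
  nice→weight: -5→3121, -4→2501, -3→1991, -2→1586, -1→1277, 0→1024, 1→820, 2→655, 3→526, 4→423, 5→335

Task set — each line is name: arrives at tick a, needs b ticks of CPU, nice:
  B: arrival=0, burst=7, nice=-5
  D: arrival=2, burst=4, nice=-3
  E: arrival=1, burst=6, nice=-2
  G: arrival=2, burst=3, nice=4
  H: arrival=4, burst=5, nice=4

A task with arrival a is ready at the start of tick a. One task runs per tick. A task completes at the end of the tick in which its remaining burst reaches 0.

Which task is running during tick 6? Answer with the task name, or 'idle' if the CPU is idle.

running at tick 6 = B

t=0: vr[B=0] → run B
t=1: vr[B=1024/3121 E=1024/3121] → run B
t=2: vr[B=2048/3121 D=1024/3121 E=1024/3121 G=1024/3121] → run D
t=3: vr[B=2048/3121 D=5234688/6213911 E=1024/3121 G=1024/3121] → run E
t=4: vr[B=2048/3121 D=5234688/6213911 E=2409984/2474953 G=1024/3121 H=1024/3121] → run G
t=5: vr[B=2048/3121 D=5234688/6213911 E=2409984/2474953 G=3629056/1320183 H=1024/3121] → run H
t=6: vr[B=2048/3121 D=5234688/6213911 E=2409984/2474953 G=3629056/1320183 H=3629056/1320183] → run B
t=7: vr[B=3072/3121 D=5234688/6213911 E=2409984/2474953 G=3629056/1320183 H=3629056/1320183] → run D
t=8: vr[B=3072/3121 D=8430592/6213911 E=2409984/2474953 G=3629056/1320183 H=3629056/1320183] → run E
t=9: vr[B=3072/3121 D=8430592/6213911 E=4007936/2474953 G=3629056/1320183 H=3629056/1320183] → run B
t=10: vr[B=4096/3121 D=8430592/6213911 E=4007936/2474953 G=3629056/1320183 H=3629056/1320183] → run B
t=11: vr[B=5120/3121 D=8430592/6213911 E=4007936/2474953 G=3629056/1320183 H=3629056/1320183] → run D
t=12: vr[B=5120/3121 D=11626496/6213911 E=4007936/2474953 G=3629056/1320183 H=3629056/1320183] → run E
t=13: vr[B=5120/3121 D=11626496/6213911 E=5605888/2474953 G=3629056/1320183 H=3629056/1320183] → run B
t=14: vr[B=6144/3121 D=11626496/6213911 E=5605888/2474953 G=3629056/1320183 H=3629056/1320183] → run D
t=15: vr[B=6144/3121 E=5605888/2474953 G=3629056/1320183 H=3629056/1320183] → run B
t=16: vr[E=5605888/2474953 G=3629056/1320183 H=3629056/1320183] → run E
t=17: vr[E=7203840/2474953 G=3629056/1320183 H=3629056/1320183] → run G
t=18: vr[E=7203840/2474953 G=6824960/1320183 H=3629056/1320183] → run H
t=19: vr[E=7203840/2474953 G=6824960/1320183 H=6824960/1320183] → run E
t=20: vr[E=8801792/2474953 G=6824960/1320183 H=6824960/1320183] → run E
t=21: vr[G=6824960/1320183 H=6824960/1320183] → run G
t=22: vr[H=6824960/1320183] → run H
t=23: vr[H=3340288/440061] → run H
t=24: vr[H=13216768/1320183] → run H
t=25: (idle)
t=26: (idle)
t=27: (idle)
t=28: (idle)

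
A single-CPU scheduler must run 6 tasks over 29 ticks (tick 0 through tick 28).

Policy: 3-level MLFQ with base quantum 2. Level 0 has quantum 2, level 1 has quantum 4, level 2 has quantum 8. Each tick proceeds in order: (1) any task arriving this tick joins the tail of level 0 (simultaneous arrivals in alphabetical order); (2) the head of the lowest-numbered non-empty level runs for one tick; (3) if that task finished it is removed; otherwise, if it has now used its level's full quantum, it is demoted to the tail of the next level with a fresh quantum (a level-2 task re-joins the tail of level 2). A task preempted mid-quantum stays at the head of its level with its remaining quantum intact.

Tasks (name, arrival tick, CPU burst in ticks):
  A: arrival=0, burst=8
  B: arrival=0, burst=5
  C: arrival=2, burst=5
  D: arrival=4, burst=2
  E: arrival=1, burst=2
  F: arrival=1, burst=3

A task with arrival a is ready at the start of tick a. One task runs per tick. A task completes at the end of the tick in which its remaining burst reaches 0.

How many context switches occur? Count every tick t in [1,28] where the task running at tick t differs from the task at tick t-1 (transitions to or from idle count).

context switches = 11

t=0: L0/L1/L2 = AB/-/- → run A
t=1: L0/L1/L2 = ABEF/-/- → run A
t=2: L0/L1/L2 = BEFC/A/- → run B
t=3: L0/L1/L2 = BEFC/A/- → run B
t=4: L0/L1/L2 = EFCD/AB/- → run E
t=5: L0/L1/L2 = EFCD/AB/- → run E
t=6: L0/L1/L2 = FCD/AB/- → run F
t=7: L0/L1/L2 = FCD/AB/- → run F
t=8: L0/L1/L2 = CD/ABF/- → run C
t=9: L0/L1/L2 = CD/ABF/- → run C
t=10: L0/L1/L2 = D/ABFC/- → run D
t=11: L0/L1/L2 = D/ABFC/- → run D
t=12: L0/L1/L2 = -/ABFC/- → run A
t=13: L0/L1/L2 = -/ABFC/- → run A
t=14: L0/L1/L2 = -/ABFC/- → run A
t=15: L0/L1/L2 = -/ABFC/- → run A
t=16: L0/L1/L2 = -/BFC/A → run B
t=17: L0/L1/L2 = -/BFC/A → run B
t=18: L0/L1/L2 = -/BFC/A → run B
t=19: L0/L1/L2 = -/FC/A → run F
t=20: L0/L1/L2 = -/C/A → run C
t=21: L0/L1/L2 = -/C/A → run C
t=22: L0/L1/L2 = -/C/A → run C
t=23: L0/L1/L2 = -/-/A → run A
t=24: L0/L1/L2 = -/-/A → run A
t=25: (idle)
t=26: (idle)
t=27: (idle)
t=28: (idle)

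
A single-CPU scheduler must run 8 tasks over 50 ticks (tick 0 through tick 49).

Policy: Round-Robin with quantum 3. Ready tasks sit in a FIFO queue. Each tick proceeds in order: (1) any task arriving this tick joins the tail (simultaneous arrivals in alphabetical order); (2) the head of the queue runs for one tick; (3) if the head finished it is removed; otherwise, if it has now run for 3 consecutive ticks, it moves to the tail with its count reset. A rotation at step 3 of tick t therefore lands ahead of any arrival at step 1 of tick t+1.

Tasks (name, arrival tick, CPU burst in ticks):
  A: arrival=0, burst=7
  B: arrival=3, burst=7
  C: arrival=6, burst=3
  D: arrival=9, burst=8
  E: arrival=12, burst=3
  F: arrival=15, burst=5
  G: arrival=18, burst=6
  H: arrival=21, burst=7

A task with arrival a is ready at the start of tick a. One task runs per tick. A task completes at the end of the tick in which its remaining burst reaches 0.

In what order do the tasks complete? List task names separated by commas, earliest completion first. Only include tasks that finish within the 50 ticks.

completion order = A, C, E, B, F, G, D, H

t=0: queue=[A] q_used=0 → run A
t=1: queue=[A] q_used=1 → run A
t=2: queue=[A] q_used=2 → run A
t=3: queue=[A,B] q_used=0 → run A
t=4: queue=[A,B] q_used=1 → run A
t=5: queue=[A,B] q_used=2 → run A
t=6: queue=[B,A,C] q_used=0 → run B
t=7: queue=[B,A,C] q_used=1 → run B
t=8: queue=[B,A,C] q_used=2 → run B
t=9: queue=[A,C,B,D] q_used=0 → run A
t=10: queue=[C,B,D] q_used=0 → run C
t=11: queue=[C,B,D] q_used=1 → run C
t=12: queue=[C,B,D,E] q_used=2 → run C
t=13: queue=[B,D,E] q_used=0 → run B
t=14: queue=[B,D,E] q_used=1 → run B
t=15: queue=[B,D,E,F] q_used=2 → run B
t=16: queue=[D,E,F,B] q_used=0 → run D
t=17: queue=[D,E,F,B] q_used=1 → run D
t=18: queue=[D,E,F,B,G] q_used=2 → run D
t=19: queue=[E,F,B,G,D] q_used=0 → run E
t=20: queue=[E,F,B,G,D] q_used=1 → run E
t=21: queue=[E,F,B,G,D,H] q_used=2 → run E
t=22: queue=[F,B,G,D,H] q_used=0 → run F
t=23: queue=[F,B,G,D,H] q_used=1 → run F
t=24: queue=[F,B,G,D,H] q_used=2 → run F
t=25: queue=[B,G,D,H,F] q_used=0 → run B
t=26: queue=[G,D,H,F] q_used=0 → run G
t=27: queue=[G,D,H,F] q_used=1 → run G
t=28: queue=[G,D,H,F] q_used=2 → run G
t=29: queue=[D,H,F,G] q_used=0 → run D
t=30: queue=[D,H,F,G] q_used=1 → run D
t=31: queue=[D,H,F,G] q_used=2 → run D
t=32: queue=[H,F,G,D] q_used=0 → run H
t=33: queue=[H,F,G,D] q_used=1 → run H
t=34: queue=[H,F,G,D] q_used=2 → run H
t=35: queue=[F,G,D,H] q_used=0 → run F
t=36: queue=[F,G,D,H] q_used=1 → run F
t=37: queue=[G,D,H] q_used=0 → run G
t=38: queue=[G,D,H] q_used=1 → run G
t=39: queue=[G,D,H] q_used=2 → run G
t=40: queue=[D,H] q_used=0 → run D
t=41: queue=[D,H] q_used=1 → run D
t=42: queue=[H] q_used=0 → run H
t=43: queue=[H] q_used=1 → run H
t=44: queue=[H] q_used=2 → run H
t=45: queue=[H] q_used=0 → run H
t=46: (idle)
t=47: (idle)
t=48: (idle)
t=49: (idle)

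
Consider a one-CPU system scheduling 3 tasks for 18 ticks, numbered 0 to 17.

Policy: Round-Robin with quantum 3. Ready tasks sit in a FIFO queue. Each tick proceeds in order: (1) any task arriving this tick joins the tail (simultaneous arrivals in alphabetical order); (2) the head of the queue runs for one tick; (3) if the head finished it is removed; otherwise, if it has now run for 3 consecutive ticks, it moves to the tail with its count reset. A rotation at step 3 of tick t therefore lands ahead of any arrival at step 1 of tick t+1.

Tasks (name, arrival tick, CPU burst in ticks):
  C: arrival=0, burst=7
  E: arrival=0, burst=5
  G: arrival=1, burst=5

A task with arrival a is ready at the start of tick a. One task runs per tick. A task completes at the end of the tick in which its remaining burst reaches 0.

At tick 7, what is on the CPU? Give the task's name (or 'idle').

t=0: queue=[C,E] q_used=0 → run C
t=1: queue=[C,E,G] q_used=1 → run C
t=2: queue=[C,E,G] q_used=2 → run C
t=3: queue=[E,G,C] q_used=0 → run E
t=4: queue=[E,G,C] q_used=1 → run E
t=5: queue=[E,G,C] q_used=2 → run E
t=6: queue=[G,C,E] q_used=0 → run G
t=7: queue=[G,C,E] q_used=1 → run G
t=8: queue=[G,C,E] q_used=2 → run G
t=9: queue=[C,E,G] q_used=0 → run C
t=10: queue=[C,E,G] q_used=1 → run C
t=11: queue=[C,E,G] q_used=2 → run C
t=12: queue=[E,G,C] q_used=0 → run E
t=13: queue=[E,G,C] q_used=1 → run E
t=14: queue=[G,C] q_used=0 → run G
t=15: queue=[G,C] q_used=1 → run G
t=16: queue=[C] q_used=0 → run C
t=17: (idle)

running at tick 7 = G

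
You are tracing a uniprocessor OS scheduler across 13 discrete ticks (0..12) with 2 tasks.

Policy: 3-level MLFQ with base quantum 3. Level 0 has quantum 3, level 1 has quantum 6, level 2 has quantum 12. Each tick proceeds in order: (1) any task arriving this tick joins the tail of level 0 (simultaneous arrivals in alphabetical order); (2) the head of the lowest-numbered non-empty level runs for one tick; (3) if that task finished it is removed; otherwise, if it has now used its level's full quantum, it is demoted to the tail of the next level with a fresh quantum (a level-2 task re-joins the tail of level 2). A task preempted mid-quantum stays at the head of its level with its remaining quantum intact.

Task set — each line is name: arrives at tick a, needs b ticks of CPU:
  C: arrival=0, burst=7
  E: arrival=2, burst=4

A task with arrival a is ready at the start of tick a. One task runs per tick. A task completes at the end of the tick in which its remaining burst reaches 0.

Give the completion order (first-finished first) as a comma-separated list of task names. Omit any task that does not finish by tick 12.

t=0: L0/L1/L2 = C/-/- → run C
t=1: L0/L1/L2 = C/-/- → run C
t=2: L0/L1/L2 = CE/-/- → run C
t=3: L0/L1/L2 = E/C/- → run E
t=4: L0/L1/L2 = E/C/- → run E
t=5: L0/L1/L2 = E/C/- → run E
t=6: L0/L1/L2 = -/CE/- → run C
t=7: L0/L1/L2 = -/CE/- → run C
t=8: L0/L1/L2 = -/CE/- → run C
t=9: L0/L1/L2 = -/CE/- → run C
t=10: L0/L1/L2 = -/E/- → run E
t=11: (idle)
t=12: (idle)

completion order = C, E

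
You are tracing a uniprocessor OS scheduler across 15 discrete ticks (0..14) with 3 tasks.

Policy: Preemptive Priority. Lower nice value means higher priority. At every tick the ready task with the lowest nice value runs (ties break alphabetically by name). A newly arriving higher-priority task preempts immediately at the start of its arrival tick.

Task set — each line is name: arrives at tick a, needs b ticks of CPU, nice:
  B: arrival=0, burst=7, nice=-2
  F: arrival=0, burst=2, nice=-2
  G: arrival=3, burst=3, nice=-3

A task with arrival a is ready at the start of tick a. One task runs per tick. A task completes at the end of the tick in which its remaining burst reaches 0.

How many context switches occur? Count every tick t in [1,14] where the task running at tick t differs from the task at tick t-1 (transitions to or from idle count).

context switches = 4

t=0: ready={B,F} → run B
t=1: ready={B,F} → run B
t=2: ready={B,F} → run B
t=3: ready={B,F,G} → run G
t=4: ready={B,F,G} → run G
t=5: ready={B,F,G} → run G
t=6: ready={B,F} → run B
t=7: ready={B,F} → run B
t=8: ready={B,F} → run B
t=9: ready={B,F} → run B
t=10: ready={F} → run F
t=11: ready={F} → run F
t=12: (idle)
t=13: (idle)
t=14: (idle)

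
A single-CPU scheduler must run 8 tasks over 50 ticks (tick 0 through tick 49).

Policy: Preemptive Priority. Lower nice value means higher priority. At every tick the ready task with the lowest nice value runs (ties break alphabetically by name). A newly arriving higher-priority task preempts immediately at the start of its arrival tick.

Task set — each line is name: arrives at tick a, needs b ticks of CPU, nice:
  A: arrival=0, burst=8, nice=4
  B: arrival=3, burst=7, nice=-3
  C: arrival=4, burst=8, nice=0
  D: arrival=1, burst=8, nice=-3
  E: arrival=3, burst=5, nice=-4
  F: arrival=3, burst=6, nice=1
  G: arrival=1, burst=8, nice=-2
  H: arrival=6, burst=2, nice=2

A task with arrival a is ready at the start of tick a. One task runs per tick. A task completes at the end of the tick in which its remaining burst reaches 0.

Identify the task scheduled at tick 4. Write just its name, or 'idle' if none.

t=0: ready={A} → run A
t=1: ready={A,D,G} → run D
t=2: ready={A,D,G} → run D
t=3: ready={A,B,D,E,F,G} → run E
t=4: ready={A,B,C,D,E,F,G} → run E
t=5: ready={A,B,C,D,E,F,G} → run E
t=6: ready={A,B,C,D,E,F,G,H} → run E
t=7: ready={A,B,C,D,E,F,G,H} → run E
t=8: ready={A,B,C,D,F,G,H} → run B
t=9: ready={A,B,C,D,F,G,H} → run B
t=10: ready={A,B,C,D,F,G,H} → run B
t=11: ready={A,B,C,D,F,G,H} → run B
t=12: ready={A,B,C,D,F,G,H} → run B
t=13: ready={A,B,C,D,F,G,H} → run B
t=14: ready={A,B,C,D,F,G,H} → run B
t=15: ready={A,C,D,F,G,H} → run D
t=16: ready={A,C,D,F,G,H} → run D
t=17: ready={A,C,D,F,G,H} → run D
t=18: ready={A,C,D,F,G,H} → run D
t=19: ready={A,C,D,F,G,H} → run D
t=20: ready={A,C,D,F,G,H} → run D
t=21: ready={A,C,F,G,H} → run G
t=22: ready={A,C,F,G,H} → run G
t=23: ready={A,C,F,G,H} → run G
t=24: ready={A,C,F,G,H} → run G
t=25: ready={A,C,F,G,H} → run G
t=26: ready={A,C,F,G,H} → run G
t=27: ready={A,C,F,G,H} → run G
t=28: ready={A,C,F,G,H} → run G
t=29: ready={A,C,F,H} → run C
t=30: ready={A,C,F,H} → run C
t=31: ready={A,C,F,H} → run C
t=32: ready={A,C,F,H} → run C
t=33: ready={A,C,F,H} → run C
t=34: ready={A,C,F,H} → run C
t=35: ready={A,C,F,H} → run C
t=36: ready={A,C,F,H} → run C
t=37: ready={A,F,H} → run F
t=38: ready={A,F,H} → run F
t=39: ready={A,F,H} → run F
t=40: ready={A,F,H} → run F
t=41: ready={A,F,H} → run F
t=42: ready={A,F,H} → run F
t=43: ready={A,H} → run H
t=44: ready={A,H} → run H
t=45: ready={A} → run A
t=46: ready={A} → run A
t=47: ready={A} → run A
t=48: ready={A} → run A
t=49: ready={A} → run A

running at tick 4 = E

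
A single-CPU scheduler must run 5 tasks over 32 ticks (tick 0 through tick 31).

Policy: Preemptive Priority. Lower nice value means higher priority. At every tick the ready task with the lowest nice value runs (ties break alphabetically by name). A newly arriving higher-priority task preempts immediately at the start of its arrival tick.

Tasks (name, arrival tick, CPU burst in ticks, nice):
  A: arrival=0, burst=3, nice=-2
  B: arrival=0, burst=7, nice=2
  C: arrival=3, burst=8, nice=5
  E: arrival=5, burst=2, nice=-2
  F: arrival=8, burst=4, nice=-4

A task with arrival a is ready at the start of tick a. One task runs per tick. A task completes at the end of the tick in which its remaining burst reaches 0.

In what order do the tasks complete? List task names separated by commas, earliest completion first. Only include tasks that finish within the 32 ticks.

completion order = A, E, F, B, C

t=0: ready={A,B} → run A
t=1: ready={A,B} → run A
t=2: ready={A,B} → run A
t=3: ready={B,C} → run B
t=4: ready={B,C} → run B
t=5: ready={B,C,E} → run E
t=6: ready={B,C,E} → run E
t=7: ready={B,C} → run B
t=8: ready={B,C,F} → run F
t=9: ready={B,C,F} → run F
t=10: ready={B,C,F} → run F
t=11: ready={B,C,F} → run F
t=12: ready={B,C} → run B
t=13: ready={B,C} → run B
t=14: ready={B,C} → run B
t=15: ready={B,C} → run B
t=16: ready={C} → run C
t=17: ready={C} → run C
t=18: ready={C} → run C
t=19: ready={C} → run C
t=20: ready={C} → run C
t=21: ready={C} → run C
t=22: ready={C} → run C
t=23: ready={C} → run C
t=24: (idle)
t=25: (idle)
t=26: (idle)
t=27: (idle)
t=28: (idle)
t=29: (idle)
t=30: (idle)
t=31: (idle)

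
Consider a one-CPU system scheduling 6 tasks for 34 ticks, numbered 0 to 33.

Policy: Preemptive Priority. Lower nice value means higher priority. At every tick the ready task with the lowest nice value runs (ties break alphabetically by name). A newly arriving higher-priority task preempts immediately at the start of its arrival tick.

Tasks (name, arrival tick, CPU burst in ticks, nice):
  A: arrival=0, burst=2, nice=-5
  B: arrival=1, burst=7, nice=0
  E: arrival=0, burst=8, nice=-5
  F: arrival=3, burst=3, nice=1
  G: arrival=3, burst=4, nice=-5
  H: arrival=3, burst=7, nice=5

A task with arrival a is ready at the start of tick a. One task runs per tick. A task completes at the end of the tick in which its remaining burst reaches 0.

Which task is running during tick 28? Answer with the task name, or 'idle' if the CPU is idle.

running at tick 28 = H

t=0: ready={A,E} → run A
t=1: ready={A,B,E} → run A
t=2: ready={B,E} → run E
t=3: ready={B,E,F,G,H} → run E
t=4: ready={B,E,F,G,H} → run E
t=5: ready={B,E,F,G,H} → run E
t=6: ready={B,E,F,G,H} → run E
t=7: ready={B,E,F,G,H} → run E
t=8: ready={B,E,F,G,H} → run E
t=9: ready={B,E,F,G,H} → run E
t=10: ready={B,F,G,H} → run G
t=11: ready={B,F,G,H} → run G
t=12: ready={B,F,G,H} → run G
t=13: ready={B,F,G,H} → run G
t=14: ready={B,F,H} → run B
t=15: ready={B,F,H} → run B
t=16: ready={B,F,H} → run B
t=17: ready={B,F,H} → run B
t=18: ready={B,F,H} → run B
t=19: ready={B,F,H} → run B
t=20: ready={B,F,H} → run B
t=21: ready={F,H} → run F
t=22: ready={F,H} → run F
t=23: ready={F,H} → run F
t=24: ready={H} → run H
t=25: ready={H} → run H
t=26: ready={H} → run H
t=27: ready={H} → run H
t=28: ready={H} → run H
t=29: ready={H} → run H
t=30: ready={H} → run H
t=31: (idle)
t=32: (idle)
t=33: (idle)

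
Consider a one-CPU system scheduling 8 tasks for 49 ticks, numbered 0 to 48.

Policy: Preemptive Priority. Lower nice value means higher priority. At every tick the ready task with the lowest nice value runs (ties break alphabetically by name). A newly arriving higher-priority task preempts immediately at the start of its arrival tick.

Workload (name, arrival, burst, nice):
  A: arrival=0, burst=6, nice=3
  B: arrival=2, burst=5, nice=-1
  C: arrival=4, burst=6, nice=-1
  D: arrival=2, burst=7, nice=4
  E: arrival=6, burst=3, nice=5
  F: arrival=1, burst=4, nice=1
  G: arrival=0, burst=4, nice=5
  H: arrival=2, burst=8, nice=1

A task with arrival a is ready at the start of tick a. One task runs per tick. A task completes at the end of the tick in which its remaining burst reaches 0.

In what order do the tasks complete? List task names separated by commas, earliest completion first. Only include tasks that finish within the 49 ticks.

t=0: ready={A,G} → run A
t=1: ready={A,F,G} → run F
t=2: ready={A,B,D,F,G,H} → run B
t=3: ready={A,B,D,F,G,H} → run B
t=4: ready={A,B,C,D,F,G,H} → run B
t=5: ready={A,B,C,D,F,G,H} → run B
t=6: ready={A,B,C,D,E,F,G,H} → run B
t=7: ready={A,C,D,E,F,G,H} → run C
t=8: ready={A,C,D,E,F,G,H} → run C
t=9: ready={A,C,D,E,F,G,H} → run C
t=10: ready={A,C,D,E,F,G,H} → run C
t=11: ready={A,C,D,E,F,G,H} → run C
t=12: ready={A,C,D,E,F,G,H} → run C
t=13: ready={A,D,E,F,G,H} → run F
t=14: ready={A,D,E,F,G,H} → run F
t=15: ready={A,D,E,F,G,H} → run F
t=16: ready={A,D,E,G,H} → run H
t=17: ready={A,D,E,G,H} → run H
t=18: ready={A,D,E,G,H} → run H
t=19: ready={A,D,E,G,H} → run H
t=20: ready={A,D,E,G,H} → run H
t=21: ready={A,D,E,G,H} → run H
t=22: ready={A,D,E,G,H} → run H
t=23: ready={A,D,E,G,H} → run H
t=24: ready={A,D,E,G} → run A
t=25: ready={A,D,E,G} → run A
t=26: ready={A,D,E,G} → run A
t=27: ready={A,D,E,G} → run A
t=28: ready={A,D,E,G} → run A
t=29: ready={D,E,G} → run D
t=30: ready={D,E,G} → run D
t=31: ready={D,E,G} → run D
t=32: ready={D,E,G} → run D
t=33: ready={D,E,G} → run D
t=34: ready={D,E,G} → run D
t=35: ready={D,E,G} → run D
t=36: ready={E,G} → run E
t=37: ready={E,G} → run E
t=38: ready={E,G} → run E
t=39: ready={G} → run G
t=40: ready={G} → run G
t=41: ready={G} → run G
t=42: ready={G} → run G
t=43: (idle)
t=44: (idle)
t=45: (idle)
t=46: (idle)
t=47: (idle)
t=48: (idle)

completion order = B, C, F, H, A, D, E, G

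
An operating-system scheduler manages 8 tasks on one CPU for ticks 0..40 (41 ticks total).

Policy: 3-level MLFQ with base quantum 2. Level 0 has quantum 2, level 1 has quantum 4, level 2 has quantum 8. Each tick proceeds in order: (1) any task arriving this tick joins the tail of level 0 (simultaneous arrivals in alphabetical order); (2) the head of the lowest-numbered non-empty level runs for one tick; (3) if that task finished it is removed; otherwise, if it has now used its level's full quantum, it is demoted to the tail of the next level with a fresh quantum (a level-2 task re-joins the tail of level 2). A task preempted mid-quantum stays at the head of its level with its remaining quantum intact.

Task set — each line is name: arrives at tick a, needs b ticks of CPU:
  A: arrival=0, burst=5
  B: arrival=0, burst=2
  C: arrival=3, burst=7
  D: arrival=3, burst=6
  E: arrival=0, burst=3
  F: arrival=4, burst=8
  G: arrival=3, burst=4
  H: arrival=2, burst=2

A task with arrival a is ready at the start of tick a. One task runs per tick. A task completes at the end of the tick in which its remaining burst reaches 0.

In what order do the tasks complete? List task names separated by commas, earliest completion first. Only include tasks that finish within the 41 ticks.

completion order = B, H, A, E, D, G, C, F

t=0: L0/L1/L2 = ABE/-/- → run A
t=1: L0/L1/L2 = ABE/-/- → run A
t=2: L0/L1/L2 = BEH/A/- → run B
t=3: L0/L1/L2 = BEHCDG/A/- → run B
t=4: L0/L1/L2 = EHCDGF/A/- → run E
t=5: L0/L1/L2 = EHCDGF/A/- → run E
t=6: L0/L1/L2 = HCDGF/AE/- → run H
t=7: L0/L1/L2 = HCDGF/AE/- → run H
t=8: L0/L1/L2 = CDGF/AE/- → run C
t=9: L0/L1/L2 = CDGF/AE/- → run C
t=10: L0/L1/L2 = DGF/AEC/- → run D
t=11: L0/L1/L2 = DGF/AEC/- → run D
t=12: L0/L1/L2 = GF/AECD/- → run G
t=13: L0/L1/L2 = GF/AECD/- → run G
t=14: L0/L1/L2 = F/AECDG/- → run F
t=15: L0/L1/L2 = F/AECDG/- → run F
t=16: L0/L1/L2 = -/AECDGF/- → run A
t=17: L0/L1/L2 = -/AECDGF/- → run A
t=18: L0/L1/L2 = -/AECDGF/- → run A
t=19: L0/L1/L2 = -/ECDGF/- → run E
t=20: L0/L1/L2 = -/CDGF/- → run C
t=21: L0/L1/L2 = -/CDGF/- → run C
t=22: L0/L1/L2 = -/CDGF/- → run C
t=23: L0/L1/L2 = -/CDGF/- → run C
t=24: L0/L1/L2 = -/DGF/C → run D
t=25: L0/L1/L2 = -/DGF/C → run D
t=26: L0/L1/L2 = -/DGF/C → run D
t=27: L0/L1/L2 = -/DGF/C → run D
t=28: L0/L1/L2 = -/GF/C → run G
t=29: L0/L1/L2 = -/GF/C → run G
t=30: L0/L1/L2 = -/F/C → run F
t=31: L0/L1/L2 = -/F/C → run F
t=32: L0/L1/L2 = -/F/C → run F
t=33: L0/L1/L2 = -/F/C → run F
t=34: L0/L1/L2 = -/-/CF → run C
t=35: L0/L1/L2 = -/-/F → run F
t=36: L0/L1/L2 = -/-/F → run F
t=37: (idle)
t=38: (idle)
t=39: (idle)
t=40: (idle)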